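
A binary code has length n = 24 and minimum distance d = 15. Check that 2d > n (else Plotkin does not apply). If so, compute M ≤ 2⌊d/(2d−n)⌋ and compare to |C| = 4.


Plotkin bound M ≤ 4; given |C| = 4 ≤ bound (satisfied).

Check applicability: 2d = 30, n = 24.
2d − n = 6 > 0, so Plotkin applies.
Compute d/(2d−n) = 15/6 ≈ 2.5000.
⌊d/(2d−n)⌋ = 2.
Plotkin bound: M ≤ 2·2 = 4.
Given |C| = 4, check: satisfied.
This |C| is at the Plotkin bound.


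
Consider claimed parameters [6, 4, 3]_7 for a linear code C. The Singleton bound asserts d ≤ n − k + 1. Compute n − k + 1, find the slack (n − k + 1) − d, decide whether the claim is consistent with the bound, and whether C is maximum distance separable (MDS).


Singleton RHS = n − k + 1 = 3, slack = 0, bound satisfied, MDS.

Singleton bound: d ≤ n − k + 1.
Here n = 6, k = 4, so n − k + 1 = 3.
Given d = 3, check d ≤ 3: YES.
Slack = (n − k + 1) − d = 0.
The code is MDS (slack = 0).
Description: the claimed parameters are [6, 4, 3]_7; such a code would be MDS (meets Singleton bound).


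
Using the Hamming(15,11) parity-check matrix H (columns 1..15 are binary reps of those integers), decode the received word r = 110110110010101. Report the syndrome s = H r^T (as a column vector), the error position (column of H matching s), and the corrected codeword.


s = (0, 1, 0, 0)^T, error position = 4, corrected codeword c = 110010110010101

Compute s = H r^T mod 2 one row at a time:
  s_1 = 1 + 0 + 0 + 1 + 0 + 1 + 0 + 1 = 4 ≡ 0 (mod 2).
  s_2 = 1 + 1 + 0 + 1 + 0 + 1 + 0 + 1 = 5 ≡ 1 (mod 2).
  s_3 = 1 + 0 + 0 + 1 + 0 + 1 + 0 + 1 = 4 ≡ 0 (mod 2).
  s_4 = 1 + 0 + 1 + 1 + 0 + 1 + 1 + 1 = 6 ≡ 0 (mod 2).
s = (0, 1, 0, 0)^T — this equals column 4 of H (binary 0100), so error is at position 4.
Correct: flip bit 4 of r = 110110110010101 to get c = 110010110010101.


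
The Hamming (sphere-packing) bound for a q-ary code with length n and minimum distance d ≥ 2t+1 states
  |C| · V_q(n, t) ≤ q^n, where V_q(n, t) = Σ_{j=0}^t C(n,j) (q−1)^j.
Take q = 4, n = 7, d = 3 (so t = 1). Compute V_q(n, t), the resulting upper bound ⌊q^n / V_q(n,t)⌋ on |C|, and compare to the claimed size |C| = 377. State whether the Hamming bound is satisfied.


V_q(n, t) = 22, q^n = 16384, Hamming bound = 744, |C| = 377 ≤ bound (satisfied).

Step 1: Compute V_q(n, t) = Σ_{j=0}^1 C(n, j) (q−1)^j.
  j = 0: C(7,0)·(3)^0 = 1·1 = 1.
  j = 1: C(7,1)·(3)^1 = 7·3 = 21.
  V_q(n, t) = 1 + 21 = 22.
Step 2: q^n = 4^7 = 16384.
Step 3: Hamming bound ⌊q^n / V_q(n,t)⌋ = ⌊16384/22⌋ = 744.
Step 4: Compare |C| = 377 to 744: satisfied.
The claimed |C| lies below the Hamming bound.


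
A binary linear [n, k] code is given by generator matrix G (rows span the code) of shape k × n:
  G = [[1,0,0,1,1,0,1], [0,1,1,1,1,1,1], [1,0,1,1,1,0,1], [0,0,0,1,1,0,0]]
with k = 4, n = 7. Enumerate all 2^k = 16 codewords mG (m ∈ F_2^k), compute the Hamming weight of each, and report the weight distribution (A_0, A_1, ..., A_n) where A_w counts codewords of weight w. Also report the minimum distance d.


Weight distribution: A_0 = 1, A_1 = 1, A_2 = 2, A_3 = 4, A_4 = 3, A_5 = 3, A_6 = 2. Minimum distance d = 1.

Enumerate all 2^4 = 16 messages m ∈ F_2^4.
For each, compute codeword c = mG in F_2^7, then tally its weight.
  m = 0000 → c = 0000000, weight = 0.
  m = 1000 → c = 1001101, weight = 4.
  m = 0100 → c = 0111111, weight = 6.
  m = 1100 → c = 1110010, weight = 4.
  m = 0010 → c = 1011101, weight = 5.
  m = 1010 → c = 0010000, weight = 1.
  m = 0110 → c = 1100010, weight = 3.
  m = 1110 → c = 0101111, weight = 5.
  m = 0001 → c = 0001100, weight = 2.
  m = 1001 → c = 1000001, weight = 2.
  m = 0101 → c = 0110011, weight = 4.
  m = 1101 → c = 1111110, weight = 6.
  m = 0011 → c = 1010001, weight = 3.
  m = 1011 → c = 0011100, weight = 3.
  m = 0111 → c = 1101110, weight = 5.
  m = 1111 → c = 0100011, weight = 3.
Tally weights:
  weight 0: 1 codewords.
  weight 1: 1 codewords.
  weight 2: 2 codewords.
  weight 3: 4 codewords.
  weight 4: 3 codewords.
  weight 5: 3 codewords.
  weight 6: 2 codewords.
Minimum distance d = smallest w > 0 with A_w > 0 = 1.
Sanity: Σ A_w = 16 = 2^4 = 16 ✓.


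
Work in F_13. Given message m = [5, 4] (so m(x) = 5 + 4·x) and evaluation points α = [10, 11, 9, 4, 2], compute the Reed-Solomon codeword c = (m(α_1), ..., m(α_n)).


c = [6, 10, 2, 8, 0]

Message polynomial: m(x) = 5 + 4·x (mod 13).
For each evaluation point α_i, compute m(α_i) mod 13:
  α_1 = 10: Horner steps 4 → 6, so m(10) = 6.
  α_2 = 11: Horner steps 4 → 10, so m(11) = 10.
  α_3 = 9: Horner steps 4 → 2, so m(9) = 2.
  α_4 = 4: Horner steps 4 → 8, so m(4) = 8.
  α_5 = 2: Horner steps 4 → 0, so m(2) = 0.
Codeword c = [6, 10, 2, 8, 0] ∈ F_13^5.


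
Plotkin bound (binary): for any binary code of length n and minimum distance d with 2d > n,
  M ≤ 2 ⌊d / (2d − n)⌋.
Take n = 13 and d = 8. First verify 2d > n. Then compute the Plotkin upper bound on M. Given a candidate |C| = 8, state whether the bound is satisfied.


Plotkin bound M ≤ 4; given |C| = 8 > bound (violated).

Check applicability: 2d = 16, n = 13.
2d − n = 3 > 0, so Plotkin applies.
Compute d/(2d−n) = 8/3 ≈ 2.6667.
⌊d/(2d−n)⌋ = 2.
Plotkin bound: M ≤ 2·2 = 4.
Given |C| = 8, check: VIOLATED.
This |C| is above the Plotkin bound, so no binary code with n = 13, d = 8 and 8 codewords exists.


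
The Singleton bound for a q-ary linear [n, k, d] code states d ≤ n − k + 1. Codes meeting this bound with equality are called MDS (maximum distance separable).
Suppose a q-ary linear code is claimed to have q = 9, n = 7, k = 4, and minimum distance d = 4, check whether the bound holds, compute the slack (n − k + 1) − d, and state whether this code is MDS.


Singleton RHS = n − k + 1 = 4, slack = 0, bound satisfied, MDS.

Singleton bound: d ≤ n − k + 1.
Here n = 7, k = 4, so n − k + 1 = 4.
Given d = 4, check d ≤ 4: YES.
Slack = (n − k + 1) − d = 0.
The code is MDS (slack = 0).
Description: the claimed parameters are [7, 4, 4]_9; such a code would be MDS (meets Singleton bound).


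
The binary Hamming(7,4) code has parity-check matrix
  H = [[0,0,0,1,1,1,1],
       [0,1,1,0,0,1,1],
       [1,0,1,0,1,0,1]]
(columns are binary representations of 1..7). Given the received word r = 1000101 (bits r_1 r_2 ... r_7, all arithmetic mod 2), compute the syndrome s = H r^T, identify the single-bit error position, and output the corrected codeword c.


s = (0, 1, 1)^T, error position = 3, corrected codeword c = 1010101

Compute s = H r^T mod 2 one row at a time:
  s_1 = 0 + 1 + 0 + 1 = 2 ≡ 0 (mod 2).
  s_2 = 0 + 0 + 0 + 1 = 1 ≡ 1 (mod 2).
  s_3 = 1 + 0 + 1 + 1 = 3 ≡ 1 (mod 2).
s = (0, 1, 1)^T — this equals column 3 of H (binary 011), so error is at position 3.
Correct: flip bit 3 of r = 1000101 to get c = 1010101.


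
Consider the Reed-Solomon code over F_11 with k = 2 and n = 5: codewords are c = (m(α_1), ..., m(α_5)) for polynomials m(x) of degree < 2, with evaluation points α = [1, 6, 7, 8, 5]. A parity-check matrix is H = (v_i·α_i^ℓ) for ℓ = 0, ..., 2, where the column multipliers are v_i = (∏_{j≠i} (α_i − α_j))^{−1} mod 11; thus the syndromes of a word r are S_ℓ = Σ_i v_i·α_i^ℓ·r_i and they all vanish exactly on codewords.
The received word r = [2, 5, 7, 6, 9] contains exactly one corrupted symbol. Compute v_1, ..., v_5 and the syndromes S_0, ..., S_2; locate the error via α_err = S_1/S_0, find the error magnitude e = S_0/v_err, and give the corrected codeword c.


S = (3, 7, 9), error at position 2, error magnitude e = 8, c = [2, 8, 7, 6, 9].

Step 1: column multipliers v_i = (∏_{j≠i}(α_i − α_j))^{−1} mod 11.
  i = 1 (α = 1): (1−6)(1−7)(1−8)(1−5) = (−5)·(−6)·(−7)·(−4) = 840 ≡ 4, so v_1 = 4^{−1} = 3 (mod 11).
  i = 2 (α = 6): (6−1)(6−7)(6−8)(6−5) = 5·(−1)·(−2)·1 = 10 ≡ 10, so v_2 = 10^{−1} = 10 (mod 11).
  i = 3 (α = 7): (7−1)(7−6)(7−8)(7−5) = 6·1·(−1)·2 = −12 ≡ 10, so v_3 = 10^{−1} = 10 (mod 11).
  i = 4 (α = 8): (8−1)(8−6)(8−7)(8−5) = 7·2·1·3 = 42 ≡ 9, so v_4 = 9^{−1} = 5 (mod 11).
  i = 5 (α = 5): (5−1)(5−6)(5−7)(5−8) = 4·(−1)·(−2)·(−3) = −24 ≡ 9, so v_5 = 9^{−1} = 5 (mod 11).
  v = [3, 10, 10, 5, 5].
Step 2: syndromes of r = [2, 5, 7, 6, 9] (all sums mod 11).
  S_0 = Σ v_i r_i = 3·2 + 10·5 + 10·7 + 5·6 + 5·9 = 201 ≡ 3.
  S_1 = Σ v_i α_i r_i = 3·1·2 + 10·6·5 + 10·7·7 + 5·8·6 + 5·5·9 = 1261 ≡ 7.
  α_i^2 mod 11 = [1, 3, 5, 9, 3].
  S_2 = Σ v_i α_i^2 r_i = 3·1·2 + 10·3·5 + 10·5·7 + 5·9·6 + 5·3·9 = 911 ≡ 9.
  S = (3, 7, 9) ≠ 0, so r is not a codeword (an error is present).
Step 3: locate the error. For a single error e at position i, S_ℓ = v_i·e·α_i^ℓ, so α_err = S_1/S_0.
  S_0^{−1} = 3^{−1} = 4 (mod 11), so α_err = 7·4 = 28 ≡ 6 = α_2. Error position i = 2.
  Consistency check: S_2/S_1 = 9·8 = 72 ≡ 6 = α_err ✓ (single-error assumption holds).
Step 4: error magnitude e = S_0/v_2 = S_0·∏_{j≠2}(α_2 − α_j) = 3·10 = 30 ≡ 8 (mod 11).
Step 5: correct position 2: c_2 = r_2 − e = 5 − 8 ≡ 8 (mod 11). Hence c = [2, 8, 7, 6, 9].
  Check: interpolating c through the α_i gives m(x) = 3 + 10·x (degree < 2) with m(α_i) = c_i for every i, so c is indeed a codeword.


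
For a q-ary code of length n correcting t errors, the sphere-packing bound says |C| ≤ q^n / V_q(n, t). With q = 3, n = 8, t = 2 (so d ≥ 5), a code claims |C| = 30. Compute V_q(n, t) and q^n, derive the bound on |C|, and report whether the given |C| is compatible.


V_q(n, t) = 129, q^n = 6561, Hamming bound = 50, |C| = 30 ≤ bound (satisfied).

Step 1: Compute V_q(n, t) = Σ_{j=0}^2 C(n, j) (q−1)^j.
  j = 0: C(8,0)·(2)^0 = 1·1 = 1.
  j = 1: C(8,1)·(2)^1 = 8·2 = 16.
  j = 2: C(8,2)·(2)^2 = 28·4 = 112.
  V_q(n, t) = 1 + 16 + 112 = 129.
Step 2: q^n = 3^8 = 6561.
Step 3: Hamming bound ⌊q^n / V_q(n,t)⌋ = ⌊6561/129⌋ = 50.
Step 4: Compare |C| = 30 to 50: satisfied.
The claimed |C| lies below the Hamming bound.


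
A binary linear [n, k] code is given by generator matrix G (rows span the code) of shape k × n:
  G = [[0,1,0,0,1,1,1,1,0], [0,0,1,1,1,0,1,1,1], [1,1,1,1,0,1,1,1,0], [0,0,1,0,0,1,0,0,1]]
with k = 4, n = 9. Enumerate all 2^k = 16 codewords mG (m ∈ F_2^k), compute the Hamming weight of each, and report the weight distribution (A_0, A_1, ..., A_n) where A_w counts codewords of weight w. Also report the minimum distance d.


Weight distribution: A_0 = 1, A_2 = 1, A_3 = 1, A_4 = 3, A_5 = 6, A_6 = 3, A_7 = 1. Minimum distance d = 2.

Enumerate all 2^4 = 16 messages m ∈ F_2^4.
For each, compute codeword c = mG in F_2^9, then tally its weight.
  m = 0000 → c = 000000000, weight = 0.
  m = 1000 → c = 010011110, weight = 5.
  m = 0100 → c = 001110111, weight = 6.
  m = 1100 → c = 011101001, weight = 5.
  m = 0010 → c = 111101110, weight = 7.
  m = 1010 → c = 101110000, weight = 4.
  m = 0110 → c = 110011001, weight = 5.
  m = 1110 → c = 100000111, weight = 4.
  m = 0001 → c = 001001001, weight = 3.
  m = 1001 → c = 011010111, weight = 6.
  m = 0101 → c = 000111110, weight = 5.
  m = 1101 → c = 010100000, weight = 2.
  m = 0011 → c = 110100111, weight = 6.
  m = 1011 → c = 100111001, weight = 5.
  m = 0111 → c = 111010000, weight = 4.
  m = 1111 → c = 101001110, weight = 5.
Tally weights:
  weight 0: 1 codewords.
  weight 2: 1 codewords.
  weight 3: 1 codewords.
  weight 4: 3 codewords.
  weight 5: 6 codewords.
  weight 6: 3 codewords.
  weight 7: 1 codewords.
Minimum distance d = smallest w > 0 with A_w > 0 = 2.
Sanity: Σ A_w = 16 = 2^4 = 16 ✓.


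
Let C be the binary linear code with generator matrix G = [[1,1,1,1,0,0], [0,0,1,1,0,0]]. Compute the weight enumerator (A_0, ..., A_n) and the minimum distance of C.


Weight distribution: A_0 = 1, A_2 = 2, A_4 = 1. Minimum distance d = 2.

Enumerate all 2^2 = 4 messages m ∈ F_2^2.
For each, compute codeword c = mG in F_2^6, then tally its weight.
  m = 00 → c = 000000, weight = 0.
  m = 10 → c = 111100, weight = 4.
  m = 01 → c = 001100, weight = 2.
  m = 11 → c = 110000, weight = 2.
Tally weights:
  weight 0: 1 codewords.
  weight 2: 2 codewords.
  weight 4: 1 codewords.
Minimum distance d = smallest w > 0 with A_w > 0 = 2.
Sanity: Σ A_w = 4 = 2^2 = 4 ✓.


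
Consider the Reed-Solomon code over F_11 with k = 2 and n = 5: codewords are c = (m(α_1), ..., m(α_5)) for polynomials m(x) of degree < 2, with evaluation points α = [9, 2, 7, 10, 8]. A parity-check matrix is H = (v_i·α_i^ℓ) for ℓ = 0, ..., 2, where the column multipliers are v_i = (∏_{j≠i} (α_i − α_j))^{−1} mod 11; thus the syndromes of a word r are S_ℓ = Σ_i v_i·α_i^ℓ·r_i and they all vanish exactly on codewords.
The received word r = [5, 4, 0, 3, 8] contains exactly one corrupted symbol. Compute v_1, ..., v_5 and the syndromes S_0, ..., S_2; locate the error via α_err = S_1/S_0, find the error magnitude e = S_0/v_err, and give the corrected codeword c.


S = (3, 8, 3), error at position 4, error magnitude e = 1, c = [5, 4, 0, 2, 8].

Step 1: column multipliers v_i = (∏_{j≠i}(α_i − α_j))^{−1} mod 11.
  i = 1 (α = 9): (9−2)(9−7)(9−10)(9−8) = 7·2·(−1)·1 = −14 ≡ 8, so v_1 = 8^{−1} = 7 (mod 11).
  i = 2 (α = 2): (2−9)(2−7)(2−10)(2−8) = (−7)·(−5)·(−8)·(−6) = 1680 ≡ 8, so v_2 = 8^{−1} = 7 (mod 11).
  i = 3 (α = 7): (7−9)(7−2)(7−10)(7−8) = (−2)·5·(−3)·(−1) = −30 ≡ 3, so v_3 = 3^{−1} = 4 (mod 11).
  i = 4 (α = 10): (10−9)(10−2)(10−7)(10−8) = 1·8·3·2 = 48 ≡ 4, so v_4 = 4^{−1} = 3 (mod 11).
  i = 5 (α = 8): (8−9)(8−2)(8−7)(8−10) = (−1)·6·1·(−2) = 12 ≡ 1, so v_5 = 1^{−1} = 1 (mod 11).
  v = [7, 7, 4, 3, 1].
Step 2: syndromes of r = [5, 4, 0, 3, 8] (all sums mod 11).
  S_0 = Σ v_i r_i = 7·5 + 7·4 + 4·0 + 3·3 + 1·8 = 80 ≡ 3.
  S_1 = Σ v_i α_i r_i = 7·9·5 + 7·2·4 + 4·7·0 + 3·10·3 + 1·8·8 = 525 ≡ 8.
  α_i^2 mod 11 = [4, 4, 5, 1, 9].
  S_2 = Σ v_i α_i^2 r_i = 7·4·5 + 7·4·4 + 4·5·0 + 3·1·3 + 1·9·8 = 333 ≡ 3.
  S = (3, 8, 3) ≠ 0, so r is not a codeword (an error is present).
Step 3: locate the error. For a single error e at position i, S_ℓ = v_i·e·α_i^ℓ, so α_err = S_1/S_0.
  S_0^{−1} = 3^{−1} = 4 (mod 11), so α_err = 8·4 = 32 ≡ 10 = α_4. Error position i = 4.
  Consistency check: S_2/S_1 = 3·7 = 21 ≡ 10 = α_err ✓ (single-error assumption holds).
Step 4: error magnitude e = S_0/v_4 = S_0·∏_{j≠4}(α_4 − α_j) = 3·4 = 12 ≡ 1 (mod 11).
Step 5: correct position 4: c_4 = r_4 − e = 3 − 1 ≡ 2 (mod 11). Hence c = [5, 4, 0, 2, 8].
  Check: interpolating c through the α_i gives m(x) = 10 + 8·x (degree < 2) with m(α_i) = c_i for every i, so c is indeed a codeword.


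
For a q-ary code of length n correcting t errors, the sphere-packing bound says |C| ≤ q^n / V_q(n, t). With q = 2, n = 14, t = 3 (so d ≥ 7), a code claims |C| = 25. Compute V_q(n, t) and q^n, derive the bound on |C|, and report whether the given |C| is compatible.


V_q(n, t) = 470, q^n = 16384, Hamming bound = 34, |C| = 25 ≤ bound (satisfied).

Step 1: Compute V_q(n, t) = Σ_{j=0}^3 C(n, j) (q−1)^j.
  j = 0: C(14,0)·(1)^0 = 1·1 = 1.
  j = 1: C(14,1)·(1)^1 = 14·1 = 14.
  j = 2: C(14,2)·(1)^2 = 91·1 = 91.
  j = 3: C(14,3)·(1)^3 = 364·1 = 364.
  V_q(n, t) = 1 + 14 + 91 + 364 = 470.
Step 2: q^n = 2^14 = 16384.
Step 3: Hamming bound ⌊q^n / V_q(n,t)⌋ = ⌊16384/470⌋ = 34.
Step 4: Compare |C| = 25 to 34: satisfied.
The claimed |C| lies below the Hamming bound.


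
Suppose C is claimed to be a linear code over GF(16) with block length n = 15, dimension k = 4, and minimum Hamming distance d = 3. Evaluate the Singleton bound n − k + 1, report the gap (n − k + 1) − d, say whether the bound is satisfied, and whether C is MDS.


Singleton RHS = n − k + 1 = 12, slack = 9, bound satisfied, not MDS.

Singleton bound: d ≤ n − k + 1.
Here n = 15, k = 4, so n − k + 1 = 12.
Given d = 3, check d ≤ 12: YES.
Slack = (n − k + 1) − d = 9.
The code is NOT MDS (slack = 9 > 0).
Description: the claimed parameters are [15, 4, 3]_16; such a code would be non-MDS.


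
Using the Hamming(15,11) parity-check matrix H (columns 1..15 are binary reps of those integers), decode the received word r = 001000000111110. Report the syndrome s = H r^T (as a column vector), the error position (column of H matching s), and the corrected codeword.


s = (1, 1, 0, 1)^T, error position = 13, corrected codeword c = 001000000111010

Compute s = H r^T mod 2 one row at a time:
  s_1 = 0 + 0 + 1 + 1 + 1 + 1 + 1 + 0 = 5 ≡ 1 (mod 2).
  s_2 = 0 + 0 + 0 + 0 + 1 + 1 + 1 + 0 = 3 ≡ 1 (mod 2).
  s_3 = 0 + 1 + 0 + 0 + 1 + 1 + 1 + 0 = 4 ≡ 0 (mod 2).
  s_4 = 0 + 1 + 0 + 0 + 0 + 1 + 1 + 0 = 3 ≡ 1 (mod 2).
s = (1, 1, 0, 1)^T — this equals column 13 of H (binary 1101), so error is at position 13.
Correct: flip bit 13 of r = 001000000111110 to get c = 001000000111010.


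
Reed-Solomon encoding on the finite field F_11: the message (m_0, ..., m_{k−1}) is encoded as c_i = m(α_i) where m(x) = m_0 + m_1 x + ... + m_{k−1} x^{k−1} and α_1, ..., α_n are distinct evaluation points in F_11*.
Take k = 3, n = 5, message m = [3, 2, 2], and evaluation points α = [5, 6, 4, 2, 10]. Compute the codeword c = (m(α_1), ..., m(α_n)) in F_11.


c = [8, 10, 10, 4, 3]

Message polynomial: m(x) = 3 + 2·x + 2·x^2 (mod 11).
For each evaluation point α_i, compute m(α_i) mod 11:
  α_1 = 5: Horner steps 2 → 1 → 8, so m(5) = 8.
  α_2 = 6: Horner steps 2 → 3 → 10, so m(6) = 10.
  α_3 = 4: Horner steps 2 → 10 → 10, so m(4) = 10.
  α_4 = 2: Horner steps 2 → 6 → 4, so m(2) = 4.
  α_5 = 10: Horner steps 2 → 0 → 3, so m(10) = 3.
Codeword c = [8, 10, 10, 4, 3] ∈ F_11^5.


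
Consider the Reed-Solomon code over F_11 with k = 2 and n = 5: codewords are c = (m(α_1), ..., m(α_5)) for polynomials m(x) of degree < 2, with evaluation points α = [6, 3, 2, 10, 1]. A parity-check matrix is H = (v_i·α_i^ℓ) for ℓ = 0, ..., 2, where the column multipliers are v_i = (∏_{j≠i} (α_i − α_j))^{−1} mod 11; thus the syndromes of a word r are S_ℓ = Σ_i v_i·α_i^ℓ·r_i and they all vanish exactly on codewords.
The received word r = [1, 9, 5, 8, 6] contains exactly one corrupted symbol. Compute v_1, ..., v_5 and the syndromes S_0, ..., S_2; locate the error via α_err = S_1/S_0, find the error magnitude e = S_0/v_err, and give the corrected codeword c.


S = (3, 9, 5), error at position 2, error magnitude e = 5, c = [1, 4, 5, 8, 6].

Step 1: column multipliers v_i = (∏_{j≠i}(α_i − α_j))^{−1} mod 11.
  i = 1 (α = 6): (6−3)(6−2)(6−10)(6−1) = 3·4·(−4)·5 = −240 ≡ 2, so v_1 = 2^{−1} = 6 (mod 11).
  i = 2 (α = 3): (3−6)(3−2)(3−10)(3−1) = (−3)·1·(−7)·2 = 42 ≡ 9, so v_2 = 9^{−1} = 5 (mod 11).
  i = 3 (α = 2): (2−6)(2−3)(2−10)(2−1) = (−4)·(−1)·(−8)·1 = −32 ≡ 1, so v_3 = 1^{−1} = 1 (mod 11).
  i = 4 (α = 10): (10−6)(10−3)(10−2)(10−1) = 4·7·8·9 = 2016 ≡ 3, so v_4 = 3^{−1} = 4 (mod 11).
  i = 5 (α = 1): (1−6)(1−3)(1−2)(1−10) = (−5)·(−2)·(−1)·(−9) = 90 ≡ 2, so v_5 = 2^{−1} = 6 (mod 11).
  v = [6, 5, 1, 4, 6].
Step 2: syndromes of r = [1, 9, 5, 8, 6] (all sums mod 11).
  S_0 = Σ v_i r_i = 6·1 + 5·9 + 1·5 + 4·8 + 6·6 = 124 ≡ 3.
  S_1 = Σ v_i α_i r_i = 6·6·1 + 5·3·9 + 1·2·5 + 4·10·8 + 6·1·6 = 537 ≡ 9.
  α_i^2 mod 11 = [3, 9, 4, 1, 1].
  S_2 = Σ v_i α_i^2 r_i = 6·3·1 + 5·9·9 + 1·4·5 + 4·1·8 + 6·1·6 = 511 ≡ 5.
  S = (3, 9, 5) ≠ 0, so r is not a codeword (an error is present).
Step 3: locate the error. For a single error e at position i, S_ℓ = v_i·e·α_i^ℓ, so α_err = S_1/S_0.
  S_0^{−1} = 3^{−1} = 4 (mod 11), so α_err = 9·4 = 36 ≡ 3 = α_2. Error position i = 2.
  Consistency check: S_2/S_1 = 5·5 = 25 ≡ 3 = α_err ✓ (single-error assumption holds).
Step 4: error magnitude e = S_0/v_2 = S_0·∏_{j≠2}(α_2 − α_j) = 3·9 = 27 ≡ 5 (mod 11).
Step 5: correct position 2: c_2 = r_2 − e = 9 − 5 ≡ 4 (mod 11). Hence c = [1, 4, 5, 8, 6].
  Check: interpolating c through the α_i gives m(x) = 7 + 10·x (degree < 2) with m(α_i) = c_i for every i, so c is indeed a codeword.


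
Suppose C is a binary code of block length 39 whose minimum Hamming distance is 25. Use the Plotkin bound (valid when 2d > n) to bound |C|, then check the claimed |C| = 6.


Plotkin bound M ≤ 4; given |C| = 6 > bound (violated).

Check applicability: 2d = 50, n = 39.
2d − n = 11 > 0, so Plotkin applies.
Compute d/(2d−n) = 25/11 ≈ 2.2727.
⌊d/(2d−n)⌋ = 2.
Plotkin bound: M ≤ 2·2 = 4.
Given |C| = 6, check: VIOLATED.
This |C| is above the Plotkin bound, so no binary code with n = 39, d = 25 and 6 codewords exists.


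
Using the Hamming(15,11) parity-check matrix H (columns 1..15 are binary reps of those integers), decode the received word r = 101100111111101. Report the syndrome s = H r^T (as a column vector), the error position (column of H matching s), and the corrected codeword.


s = (1, 1, 1, 1)^T, error position = 15, corrected codeword c = 101100111111100

Compute s = H r^T mod 2 one row at a time:
  s_1 = 1 + 1 + 1 + 1 + 1 + 1 + 0 + 1 = 7 ≡ 1 (mod 2).
  s_2 = 1 + 0 + 0 + 1 + 1 + 1 + 0 + 1 = 5 ≡ 1 (mod 2).
  s_3 = 0 + 1 + 0 + 1 + 1 + 1 + 0 + 1 = 5 ≡ 1 (mod 2).
  s_4 = 1 + 1 + 0 + 1 + 1 + 1 + 1 + 1 = 7 ≡ 1 (mod 2).
s = (1, 1, 1, 1)^T — this equals column 15 of H (binary 1111), so error is at position 15.
Correct: flip bit 15 of r = 101100111111101 to get c = 101100111111100.


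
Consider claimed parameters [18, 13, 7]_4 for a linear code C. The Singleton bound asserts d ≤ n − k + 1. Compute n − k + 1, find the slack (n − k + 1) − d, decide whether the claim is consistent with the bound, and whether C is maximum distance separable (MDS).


Singleton RHS = n − k + 1 = 6, slack = -1, bound violated (no such code; not MDS).

Singleton bound: d ≤ n − k + 1.
Here n = 18, k = 13, so n − k + 1 = 6.
Given d = 7, check d ≤ 6: NO.
Slack = (n − k + 1) − d = -1.
The slack is negative: d = 7 exceeds n − k + 1 = 6 by 1, so the Singleton bound is violated and no linear [18, 13, 7]_4 code can exist. In particular it is not MDS (MDS requires d = n − k + 1 exactly).
Description: the claimed parameters are [18, 13, 7]_4; such a code would be impossible (violates the Singleton bound).


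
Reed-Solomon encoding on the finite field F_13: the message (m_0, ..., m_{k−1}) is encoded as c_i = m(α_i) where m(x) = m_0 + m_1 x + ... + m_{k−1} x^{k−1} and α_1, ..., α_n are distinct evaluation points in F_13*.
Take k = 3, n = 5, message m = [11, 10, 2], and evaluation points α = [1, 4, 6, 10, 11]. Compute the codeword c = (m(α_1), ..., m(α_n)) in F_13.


c = [10, 5, 0, 12, 12]

Message polynomial: m(x) = 11 + 10·x + 2·x^2 (mod 13).
For each evaluation point α_i, compute m(α_i) mod 13:
  α_1 = 1: Horner steps 2 → 12 → 10, so m(1) = 10.
  α_2 = 4: Horner steps 2 → 5 → 5, so m(4) = 5.
  α_3 = 6: Horner steps 2 → 9 → 0, so m(6) = 0.
  α_4 = 10: Horner steps 2 → 4 → 12, so m(10) = 12.
  α_5 = 11: Horner steps 2 → 6 → 12, so m(11) = 12.
Codeword c = [10, 5, 0, 12, 12] ∈ F_13^5.


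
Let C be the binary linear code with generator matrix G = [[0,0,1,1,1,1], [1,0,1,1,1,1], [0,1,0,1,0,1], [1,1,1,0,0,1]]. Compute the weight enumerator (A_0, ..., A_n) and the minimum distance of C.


Weight distribution: A_0 = 1, A_1 = 1, A_2 = 2, A_3 = 6, A_4 = 5, A_5 = 1. Minimum distance d = 1.

Enumerate all 2^4 = 16 messages m ∈ F_2^4.
For each, compute codeword c = mG in F_2^6, then tally its weight.
  m = 0000 → c = 000000, weight = 0.
  m = 1000 → c = 001111, weight = 4.
  m = 0100 → c = 101111, weight = 5.
  m = 1100 → c = 100000, weight = 1.
  m = 0010 → c = 010101, weight = 3.
  m = 1010 → c = 011010, weight = 3.
  m = 0110 → c = 111010, weight = 4.
  m = 1110 → c = 110101, weight = 4.
  m = 0001 → c = 111001, weight = 4.
  m = 1001 → c = 110110, weight = 4.
  m = 0101 → c = 010110, weight = 3.
  m = 1101 → c = 011001, weight = 3.
  m = 0011 → c = 101100, weight = 3.
  m = 1011 → c = 100011, weight = 3.
  m = 0111 → c = 000011, weight = 2.
  m = 1111 → c = 001100, weight = 2.
Tally weights:
  weight 0: 1 codewords.
  weight 1: 1 codewords.
  weight 2: 2 codewords.
  weight 3: 6 codewords.
  weight 4: 5 codewords.
  weight 5: 1 codewords.
Minimum distance d = smallest w > 0 with A_w > 0 = 1.
Sanity: Σ A_w = 16 = 2^4 = 16 ✓.


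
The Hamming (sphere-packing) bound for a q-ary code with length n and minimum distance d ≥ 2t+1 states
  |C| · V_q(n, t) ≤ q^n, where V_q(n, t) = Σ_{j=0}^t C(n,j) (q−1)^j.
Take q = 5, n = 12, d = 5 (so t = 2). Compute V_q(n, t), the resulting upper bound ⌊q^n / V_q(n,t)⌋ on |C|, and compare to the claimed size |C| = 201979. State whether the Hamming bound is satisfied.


V_q(n, t) = 1105, q^n = 244140625, Hamming bound = 220941, |C| = 201979 ≤ bound (satisfied).

Step 1: Compute V_q(n, t) = Σ_{j=0}^2 C(n, j) (q−1)^j.
  j = 0: C(12,0)·(4)^0 = 1·1 = 1.
  j = 1: C(12,1)·(4)^1 = 12·4 = 48.
  j = 2: C(12,2)·(4)^2 = 66·16 = 1056.
  V_q(n, t) = 1 + 48 + 1056 = 1105.
Step 2: q^n = 5^12 = 244140625.
Step 3: Hamming bound ⌊q^n / V_q(n,t)⌋ = ⌊244140625/1105⌋ = 220941.
Step 4: Compare |C| = 201979 to 220941: satisfied.
The claimed |C| lies below the Hamming bound.


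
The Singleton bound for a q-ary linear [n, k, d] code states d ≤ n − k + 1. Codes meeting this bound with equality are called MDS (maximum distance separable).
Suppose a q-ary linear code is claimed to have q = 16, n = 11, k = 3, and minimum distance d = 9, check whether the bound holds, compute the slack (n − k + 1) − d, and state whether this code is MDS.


Singleton RHS = n − k + 1 = 9, slack = 0, bound satisfied, MDS.

Singleton bound: d ≤ n − k + 1.
Here n = 11, k = 3, so n − k + 1 = 9.
Given d = 9, check d ≤ 9: YES.
Slack = (n − k + 1) − d = 0.
The code is MDS (slack = 0).
Description: the claimed parameters are [11, 3, 9]_16; such a code would be MDS (meets Singleton bound).


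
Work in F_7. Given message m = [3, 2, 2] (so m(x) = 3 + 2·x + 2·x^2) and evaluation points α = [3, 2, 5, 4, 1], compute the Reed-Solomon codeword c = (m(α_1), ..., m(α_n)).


c = [6, 1, 0, 1, 0]

Message polynomial: m(x) = 3 + 2·x + 2·x^2 (mod 7).
For each evaluation point α_i, compute m(α_i) mod 7:
  α_1 = 3: Horner steps 2 → 1 → 6, so m(3) = 6.
  α_2 = 2: Horner steps 2 → 6 → 1, so m(2) = 1.
  α_3 = 5: Horner steps 2 → 5 → 0, so m(5) = 0.
  α_4 = 4: Horner steps 2 → 3 → 1, so m(4) = 1.
  α_5 = 1: Horner steps 2 → 4 → 0, so m(1) = 0.
Codeword c = [6, 1, 0, 1, 0] ∈ F_7^5.


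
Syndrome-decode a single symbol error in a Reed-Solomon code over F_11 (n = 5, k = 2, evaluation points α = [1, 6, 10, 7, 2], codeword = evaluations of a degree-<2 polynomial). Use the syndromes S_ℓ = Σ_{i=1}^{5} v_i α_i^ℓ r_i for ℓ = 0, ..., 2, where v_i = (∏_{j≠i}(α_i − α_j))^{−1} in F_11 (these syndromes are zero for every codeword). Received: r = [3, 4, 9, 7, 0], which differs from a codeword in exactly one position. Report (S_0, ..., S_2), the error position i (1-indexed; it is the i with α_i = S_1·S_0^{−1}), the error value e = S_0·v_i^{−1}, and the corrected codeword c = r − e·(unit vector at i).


S = (9, 10, 5), error at position 2, error magnitude e = 5, c = [3, 10, 9, 7, 0].

Step 1: column multipliers v_i = (∏_{j≠i}(α_i − α_j))^{−1} mod 11.
  i = 1 (α = 1): (1−6)(1−10)(1−7)(1−2) = (−5)·(−9)·(−6)·(−1) = 270 ≡ 6, so v_1 = 6^{−1} = 2 (mod 11).
  i = 2 (α = 6): (6−1)(6−10)(6−7)(6−2) = 5·(−4)·(−1)·4 = 80 ≡ 3, so v_2 = 3^{−1} = 4 (mod 11).
  i = 3 (α = 10): (10−1)(10−6)(10−7)(10−2) = 9·4·3·8 = 864 ≡ 6, so v_3 = 6^{−1} = 2 (mod 11).
  i = 4 (α = 7): (7−1)(7−6)(7−10)(7−2) = 6·1·(−3)·5 = −90 ≡ 9, so v_4 = 9^{−1} = 5 (mod 11).
  i = 5 (α = 2): (2−1)(2−6)(2−10)(2−7) = 1·(−4)·(−8)·(−5) = −160 ≡ 5, so v_5 = 5^{−1} = 9 (mod 11).
  v = [2, 4, 2, 5, 9].
Step 2: syndromes of r = [3, 4, 9, 7, 0] (all sums mod 11).
  S_0 = Σ v_i r_i = 2·3 + 4·4 + 2·9 + 5·7 + 9·0 = 75 ≡ 9.
  S_1 = Σ v_i α_i r_i = 2·1·3 + 4·6·4 + 2·10·9 + 5·7·7 + 9·2·0 = 527 ≡ 10.
  α_i^2 mod 11 = [1, 3, 1, 5, 4].
  S_2 = Σ v_i α_i^2 r_i = 2·1·3 + 4·3·4 + 2·1·9 + 5·5·7 + 9·4·0 = 247 ≡ 5.
  S = (9, 10, 5) ≠ 0, so r is not a codeword (an error is present).
Step 3: locate the error. For a single error e at position i, S_ℓ = v_i·e·α_i^ℓ, so α_err = S_1/S_0.
  S_0^{−1} = 9^{−1} = 5 (mod 11), so α_err = 10·5 = 50 ≡ 6 = α_2. Error position i = 2.
  Consistency check: S_2/S_1 = 5·10 = 50 ≡ 6 = α_err ✓ (single-error assumption holds).
Step 4: error magnitude e = S_0/v_2 = S_0·∏_{j≠2}(α_2 − α_j) = 9·3 = 27 ≡ 5 (mod 11).
Step 5: correct position 2: c_2 = r_2 − e = 4 − 5 ≡ 10 (mod 11). Hence c = [3, 10, 9, 7, 0].
  Check: interpolating c through the α_i gives m(x) = 6 + 8·x (degree < 2) with m(α_i) = c_i for every i, so c is indeed a codeword.


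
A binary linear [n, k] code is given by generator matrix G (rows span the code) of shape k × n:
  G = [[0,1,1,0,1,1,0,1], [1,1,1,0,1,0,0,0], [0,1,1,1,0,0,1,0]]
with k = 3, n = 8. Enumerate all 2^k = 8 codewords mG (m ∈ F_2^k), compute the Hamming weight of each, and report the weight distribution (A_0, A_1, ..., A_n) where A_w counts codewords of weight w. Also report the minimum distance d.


Weight distribution: A_0 = 1, A_3 = 1, A_4 = 3, A_5 = 2, A_7 = 1. Minimum distance d = 3.

Enumerate all 2^3 = 8 messages m ∈ F_2^3.
For each, compute codeword c = mG in F_2^8, then tally its weight.
  m = 000 → c = 00000000, weight = 0.
  m = 100 → c = 01101101, weight = 5.
  m = 010 → c = 11101000, weight = 4.
  m = 110 → c = 10000101, weight = 3.
  m = 001 → c = 01110010, weight = 4.
  m = 101 → c = 00011111, weight = 5.
  m = 011 → c = 10011010, weight = 4.
  m = 111 → c = 11110111, weight = 7.
Tally weights:
  weight 0: 1 codewords.
  weight 3: 1 codewords.
  weight 4: 3 codewords.
  weight 5: 2 codewords.
  weight 7: 1 codewords.
Minimum distance d = smallest w > 0 with A_w > 0 = 3.
Sanity: Σ A_w = 8 = 2^3 = 8 ✓.


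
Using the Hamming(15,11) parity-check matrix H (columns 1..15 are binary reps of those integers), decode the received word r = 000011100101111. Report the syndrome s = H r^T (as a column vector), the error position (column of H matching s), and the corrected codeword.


s = (1, 1, 1, 0)^T, error position = 14, corrected codeword c = 000011100101101

Compute s = H r^T mod 2 one row at a time:
  s_1 = 0 + 0 + 1 + 0 + 1 + 1 + 1 + 1 = 5 ≡ 1 (mod 2).
  s_2 = 0 + 1 + 1 + 1 + 1 + 1 + 1 + 1 = 7 ≡ 1 (mod 2).
  s_3 = 0 + 0 + 1 + 1 + 1 + 0 + 1 + 1 = 5 ≡ 1 (mod 2).
  s_4 = 0 + 0 + 1 + 1 + 0 + 0 + 1 + 1 = 4 ≡ 0 (mod 2).
s = (1, 1, 1, 0)^T — this equals column 14 of H (binary 1110), so error is at position 14.
Correct: flip bit 14 of r = 000011100101111 to get c = 000011100101101.


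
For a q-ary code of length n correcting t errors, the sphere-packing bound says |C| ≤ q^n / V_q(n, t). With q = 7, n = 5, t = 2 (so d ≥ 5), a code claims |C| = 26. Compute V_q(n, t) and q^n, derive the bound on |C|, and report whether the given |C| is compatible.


V_q(n, t) = 391, q^n = 16807, Hamming bound = 42, |C| = 26 ≤ bound (satisfied).

Step 1: Compute V_q(n, t) = Σ_{j=0}^2 C(n, j) (q−1)^j.
  j = 0: C(5,0)·(6)^0 = 1·1 = 1.
  j = 1: C(5,1)·(6)^1 = 5·6 = 30.
  j = 2: C(5,2)·(6)^2 = 10·36 = 360.
  V_q(n, t) = 1 + 30 + 360 = 391.
Step 2: q^n = 7^5 = 16807.
Step 3: Hamming bound ⌊q^n / V_q(n,t)⌋ = ⌊16807/391⌋ = 42.
Step 4: Compare |C| = 26 to 42: satisfied.
The claimed |C| lies below the Hamming bound.


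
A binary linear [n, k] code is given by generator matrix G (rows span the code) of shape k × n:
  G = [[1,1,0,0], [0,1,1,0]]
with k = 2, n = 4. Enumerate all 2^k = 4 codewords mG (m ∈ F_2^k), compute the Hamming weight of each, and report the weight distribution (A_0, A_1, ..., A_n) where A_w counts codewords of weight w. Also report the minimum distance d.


Weight distribution: A_0 = 1, A_2 = 3. Minimum distance d = 2.

Enumerate all 2^2 = 4 messages m ∈ F_2^2.
For each, compute codeword c = mG in F_2^4, then tally its weight.
  m = 00 → c = 0000, weight = 0.
  m = 10 → c = 1100, weight = 2.
  m = 01 → c = 0110, weight = 2.
  m = 11 → c = 1010, weight = 2.
Tally weights:
  weight 0: 1 codewords.
  weight 2: 3 codewords.
Minimum distance d = smallest w > 0 with A_w > 0 = 2.
Sanity: Σ A_w = 4 = 2^2 = 4 ✓.


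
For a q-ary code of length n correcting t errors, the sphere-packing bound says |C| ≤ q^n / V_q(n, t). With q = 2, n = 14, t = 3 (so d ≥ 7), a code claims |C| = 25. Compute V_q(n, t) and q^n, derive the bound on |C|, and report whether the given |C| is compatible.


V_q(n, t) = 470, q^n = 16384, Hamming bound = 34, |C| = 25 ≤ bound (satisfied).

Step 1: Compute V_q(n, t) = Σ_{j=0}^3 C(n, j) (q−1)^j.
  j = 0: C(14,0)·(1)^0 = 1·1 = 1.
  j = 1: C(14,1)·(1)^1 = 14·1 = 14.
  j = 2: C(14,2)·(1)^2 = 91·1 = 91.
  j = 3: C(14,3)·(1)^3 = 364·1 = 364.
  V_q(n, t) = 1 + 14 + 91 + 364 = 470.
Step 2: q^n = 2^14 = 16384.
Step 3: Hamming bound ⌊q^n / V_q(n,t)⌋ = ⌊16384/470⌋ = 34.
Step 4: Compare |C| = 25 to 34: satisfied.
The claimed |C| lies below the Hamming bound.


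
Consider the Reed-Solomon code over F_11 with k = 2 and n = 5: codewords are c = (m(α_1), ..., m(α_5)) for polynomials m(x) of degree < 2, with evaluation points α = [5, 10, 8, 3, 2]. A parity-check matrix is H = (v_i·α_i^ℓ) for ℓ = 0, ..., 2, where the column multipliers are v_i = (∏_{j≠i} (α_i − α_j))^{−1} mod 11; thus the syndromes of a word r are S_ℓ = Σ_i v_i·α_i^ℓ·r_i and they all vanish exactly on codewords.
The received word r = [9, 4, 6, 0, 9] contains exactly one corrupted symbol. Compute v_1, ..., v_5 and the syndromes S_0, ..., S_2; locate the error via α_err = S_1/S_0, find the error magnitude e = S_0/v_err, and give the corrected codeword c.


S = (8, 5, 10), error at position 5, error magnitude e = 8, c = [9, 4, 6, 0, 1].

Step 1: column multipliers v_i = (∏_{j≠i}(α_i − α_j))^{−1} mod 11.
  i = 1 (α = 5): (5−10)(5−8)(5−3)(5−2) = (−5)·(−3)·2·3 = 90 ≡ 2, so v_1 = 2^{−1} = 6 (mod 11).
  i = 2 (α = 10): (10−5)(10−8)(10−3)(10−2) = 5·2·7·8 = 560 ≡ 10, so v_2 = 10^{−1} = 10 (mod 11).
  i = 3 (α = 8): (8−5)(8−10)(8−3)(8−2) = 3·(−2)·5·6 = −180 ≡ 7, so v_3 = 7^{−1} = 8 (mod 11).
  i = 4 (α = 3): (3−5)(3−10)(3−8)(3−2) = (−2)·(−7)·(−5)·1 = −70 ≡ 7, so v_4 = 7^{−1} = 8 (mod 11).
  i = 5 (α = 2): (2−5)(2−10)(2−8)(2−3) = (−3)·(−8)·(−6)·(−1) = 144 ≡ 1, so v_5 = 1^{−1} = 1 (mod 11).
  v = [6, 10, 8, 8, 1].
Step 2: syndromes of r = [9, 4, 6, 0, 9] (all sums mod 11).
  S_0 = Σ v_i r_i = 6·9 + 10·4 + 8·6 + 8·0 + 1·9 = 151 ≡ 8.
  S_1 = Σ v_i α_i r_i = 6·5·9 + 10·10·4 + 8·8·6 + 8·3·0 + 1·2·9 = 1072 ≡ 5.
  α_i^2 mod 11 = [3, 1, 9, 9, 4].
  S_2 = Σ v_i α_i^2 r_i = 6·3·9 + 10·1·4 + 8·9·6 + 8·9·0 + 1·4·9 = 670 ≡ 10.
  S = (8, 5, 10) ≠ 0, so r is not a codeword (an error is present).
Step 3: locate the error. For a single error e at position i, S_ℓ = v_i·e·α_i^ℓ, so α_err = S_1/S_0.
  S_0^{−1} = 8^{−1} = 7 (mod 11), so α_err = 5·7 = 35 ≡ 2 = α_5. Error position i = 5.
  Consistency check: S_2/S_1 = 10·9 = 90 ≡ 2 = α_err ✓ (single-error assumption holds).
Step 4: error magnitude e = S_0/v_5 = S_0·∏_{j≠5}(α_5 − α_j) = 8·1 = 8 ≡ 8 (mod 11).
Step 5: correct position 5: c_5 = r_5 − e = 9 − 8 ≡ 1 (mod 11). Hence c = [9, 4, 6, 0, 1].
  Check: interpolating c through the α_i gives m(x) = 3 + 10·x (degree < 2) with m(α_i) = c_i for every i, so c is indeed a codeword.


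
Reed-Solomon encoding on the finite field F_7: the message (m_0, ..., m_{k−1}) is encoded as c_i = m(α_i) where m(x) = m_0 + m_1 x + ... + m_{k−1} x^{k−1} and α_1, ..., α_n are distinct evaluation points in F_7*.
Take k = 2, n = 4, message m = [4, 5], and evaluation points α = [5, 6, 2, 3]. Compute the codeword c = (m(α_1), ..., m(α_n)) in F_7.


c = [1, 6, 0, 5]

Message polynomial: m(x) = 4 + 5·x (mod 7).
For each evaluation point α_i, compute m(α_i) mod 7:
  α_1 = 5: Horner steps 5 → 1, so m(5) = 1.
  α_2 = 6: Horner steps 5 → 6, so m(6) = 6.
  α_3 = 2: Horner steps 5 → 0, so m(2) = 0.
  α_4 = 3: Horner steps 5 → 5, so m(3) = 5.
Codeword c = [1, 6, 0, 5] ∈ F_7^4.


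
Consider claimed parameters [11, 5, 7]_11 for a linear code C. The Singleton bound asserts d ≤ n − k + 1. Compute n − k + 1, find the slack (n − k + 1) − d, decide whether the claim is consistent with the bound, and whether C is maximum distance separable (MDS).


Singleton RHS = n − k + 1 = 7, slack = 0, bound satisfied, MDS.

Singleton bound: d ≤ n − k + 1.
Here n = 11, k = 5, so n − k + 1 = 7.
Given d = 7, check d ≤ 7: YES.
Slack = (n − k + 1) − d = 0.
The code is MDS (slack = 0).
Description: the claimed parameters are [11, 5, 7]_11; such a code would be MDS (meets Singleton bound).


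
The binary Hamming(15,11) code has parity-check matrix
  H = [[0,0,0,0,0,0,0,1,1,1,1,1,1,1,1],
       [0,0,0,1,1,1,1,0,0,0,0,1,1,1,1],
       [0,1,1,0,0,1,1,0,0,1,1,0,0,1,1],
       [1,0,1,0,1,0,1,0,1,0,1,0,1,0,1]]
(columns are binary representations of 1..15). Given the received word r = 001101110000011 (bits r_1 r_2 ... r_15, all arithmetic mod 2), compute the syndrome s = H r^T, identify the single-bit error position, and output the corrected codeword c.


s = (1, 1, 1, 1)^T, error position = 15, corrected codeword c = 001101110000010

Compute s = H r^T mod 2 one row at a time:
  s_1 = 1 + 0 + 0 + 0 + 0 + 0 + 1 + 1 = 3 ≡ 1 (mod 2).
  s_2 = 1 + 0 + 1 + 1 + 0 + 0 + 1 + 1 = 5 ≡ 1 (mod 2).
  s_3 = 0 + 1 + 1 + 1 + 0 + 0 + 1 + 1 = 5 ≡ 1 (mod 2).
  s_4 = 0 + 1 + 0 + 1 + 0 + 0 + 0 + 1 = 3 ≡ 1 (mod 2).
s = (1, 1, 1, 1)^T — this equals column 15 of H (binary 1111), so error is at position 15.
Correct: flip bit 15 of r = 001101110000011 to get c = 001101110000010.


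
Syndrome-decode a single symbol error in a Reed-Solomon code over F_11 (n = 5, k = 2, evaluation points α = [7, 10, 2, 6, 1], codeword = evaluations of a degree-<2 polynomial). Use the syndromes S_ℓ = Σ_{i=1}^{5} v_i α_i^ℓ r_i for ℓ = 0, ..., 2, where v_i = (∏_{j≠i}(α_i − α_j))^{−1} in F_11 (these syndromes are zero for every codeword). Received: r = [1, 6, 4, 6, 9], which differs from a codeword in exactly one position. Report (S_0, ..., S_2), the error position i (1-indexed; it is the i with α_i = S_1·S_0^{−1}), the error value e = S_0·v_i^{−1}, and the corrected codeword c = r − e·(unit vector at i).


S = (7, 4, 7), error at position 2, error magnitude e = 9, c = [1, 8, 4, 6, 9].

Step 1: column multipliers v_i = (∏_{j≠i}(α_i − α_j))^{−1} mod 11.
  i = 1 (α = 7): (7−10)(7−2)(7−6)(7−1) = (−3)·5·1·6 = −90 ≡ 9, so v_1 = 9^{−1} = 5 (mod 11).
  i = 2 (α = 10): (10−7)(10−2)(10−6)(10−1) = 3·8·4·9 = 864 ≡ 6, so v_2 = 6^{−1} = 2 (mod 11).
  i = 3 (α = 2): (2−7)(2−10)(2−6)(2−1) = (−5)·(−8)·(−4)·1 = −160 ≡ 5, so v_3 = 5^{−1} = 9 (mod 11).
  i = 4 (α = 6): (6−7)(6−10)(6−2)(6−1) = (−1)·(−4)·4·5 = 80 ≡ 3, so v_4 = 3^{−1} = 4 (mod 11).
  i = 5 (α = 1): (1−7)(1−10)(1−2)(1−6) = (−6)·(−9)·(−1)·(−5) = 270 ≡ 6, so v_5 = 6^{−1} = 2 (mod 11).
  v = [5, 2, 9, 4, 2].
Step 2: syndromes of r = [1, 6, 4, 6, 9] (all sums mod 11).
  S_0 = Σ v_i r_i = 5·1 + 2·6 + 9·4 + 4·6 + 2·9 = 95 ≡ 7.
  S_1 = Σ v_i α_i r_i = 5·7·1 + 2·10·6 + 9·2·4 + 4·6·6 + 2·1·9 = 389 ≡ 4.
  α_i^2 mod 11 = [5, 1, 4, 3, 1].
  S_2 = Σ v_i α_i^2 r_i = 5·5·1 + 2·1·6 + 9·4·4 + 4·3·6 + 2·1·9 = 271 ≡ 7.
  S = (7, 4, 7) ≠ 0, so r is not a codeword (an error is present).
Step 3: locate the error. For a single error e at position i, S_ℓ = v_i·e·α_i^ℓ, so α_err = S_1/S_0.
  S_0^{−1} = 7^{−1} = 8 (mod 11), so α_err = 4·8 = 32 ≡ 10 = α_2. Error position i = 2.
  Consistency check: S_2/S_1 = 7·3 = 21 ≡ 10 = α_err ✓ (single-error assumption holds).
Step 4: error magnitude e = S_0/v_2 = S_0·∏_{j≠2}(α_2 − α_j) = 7·6 = 42 ≡ 9 (mod 11).
Step 5: correct position 2: c_2 = r_2 − e = 6 − 9 ≡ 8 (mod 11). Hence c = [1, 8, 4, 6, 9].
  Check: interpolating c through the α_i gives m(x) = 3 + 6·x (degree < 2) with m(α_i) = c_i for every i, so c is indeed a codeword.
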